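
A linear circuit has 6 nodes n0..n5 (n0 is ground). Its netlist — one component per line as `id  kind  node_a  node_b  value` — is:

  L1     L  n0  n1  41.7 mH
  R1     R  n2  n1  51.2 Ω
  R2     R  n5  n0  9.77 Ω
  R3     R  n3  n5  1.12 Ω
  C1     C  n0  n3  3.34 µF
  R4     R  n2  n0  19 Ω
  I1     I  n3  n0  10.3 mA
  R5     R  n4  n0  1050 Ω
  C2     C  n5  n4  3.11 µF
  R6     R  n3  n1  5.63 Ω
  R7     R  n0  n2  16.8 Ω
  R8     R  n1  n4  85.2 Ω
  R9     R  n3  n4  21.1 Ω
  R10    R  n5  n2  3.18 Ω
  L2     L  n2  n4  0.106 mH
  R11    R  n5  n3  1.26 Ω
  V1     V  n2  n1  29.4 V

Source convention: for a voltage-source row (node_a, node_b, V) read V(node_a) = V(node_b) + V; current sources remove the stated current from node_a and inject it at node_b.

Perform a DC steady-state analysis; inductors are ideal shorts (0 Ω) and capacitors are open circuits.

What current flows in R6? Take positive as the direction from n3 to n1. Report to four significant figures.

2.794 A

MNA unknowns: 5 node voltages V₁..V_5 plus 3 source currents (L1, L2, V1)
L1: row V0−V1=0, i_L1 at 0,1
R1: Y=0.01953 on G[2,1]
R2: Y=0.1024 on G[5,0]
R3: Y=0.8929 on G[3,5]
C1: Y=0.000 on G[0,3]
R4: Y=0.05263 on G[2,0]
I1: z[3]−=0.0103, z[0]+=0.0103
R5: Y=0.0009524 on G[4,0]
C2: Y=0.000 on G[5,4]
R6: Y=0.1776 on G[3,1]
R7: Y=0.05952 on G[0,2]
R8: Y=0.01174 on G[1,4]
R9: Y=0.04739 on G[3,4]
R10: Y=0.3145 on G[5,2]
L2: row V2−V4=0, i_L2 at 2,4
R11: Y=0.7937 on G[5,3]
V1: row V2−V1=29.4, i_V1 at 2,1
solve → V1=0.000, V2=29.40, V3=15.73, V4=29.40, V5=17.01
aux → i_L1=5.076, i_L2=1.021, i_V1=-8.790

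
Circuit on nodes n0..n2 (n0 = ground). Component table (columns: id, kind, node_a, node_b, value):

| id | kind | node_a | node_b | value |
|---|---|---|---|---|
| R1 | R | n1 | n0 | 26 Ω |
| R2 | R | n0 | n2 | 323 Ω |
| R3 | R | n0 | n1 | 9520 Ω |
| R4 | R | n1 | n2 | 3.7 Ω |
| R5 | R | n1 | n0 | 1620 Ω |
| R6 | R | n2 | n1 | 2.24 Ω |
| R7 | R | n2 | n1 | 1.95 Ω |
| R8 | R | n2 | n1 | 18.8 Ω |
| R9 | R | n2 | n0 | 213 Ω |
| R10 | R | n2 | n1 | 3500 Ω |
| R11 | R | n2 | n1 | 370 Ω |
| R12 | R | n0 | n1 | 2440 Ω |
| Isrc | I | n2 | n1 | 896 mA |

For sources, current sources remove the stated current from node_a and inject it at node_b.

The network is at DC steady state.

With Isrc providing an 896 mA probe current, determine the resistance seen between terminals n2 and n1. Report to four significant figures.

MNA unknowns: 2 node voltages V₁..V_2
R1: Y=0.03846 on G[1,0]
R2: Y=0.003096 on G[0,2]
R3: Y=0.0001050 on G[0,1]
R4: Y=0.2703 on G[1,2]
R5: Y=0.0006173 on G[1,0]
R6: Y=0.4464 on G[2,1]
R7: Y=0.5128 on G[2,1]
R8: Y=0.05319 on G[2,1]
R9: Y=0.004695 on G[2,0]
R10: Y=0.0002857 on G[2,1]
R11: Y=0.002703 on G[2,1]
R12: Y=0.0004098 on G[0,1]
Isrc: z[2]−=0.896, z[1]+=0.896
solve → V1=0.1140, V2=-0.5794

R_eq = 0.7739 Ω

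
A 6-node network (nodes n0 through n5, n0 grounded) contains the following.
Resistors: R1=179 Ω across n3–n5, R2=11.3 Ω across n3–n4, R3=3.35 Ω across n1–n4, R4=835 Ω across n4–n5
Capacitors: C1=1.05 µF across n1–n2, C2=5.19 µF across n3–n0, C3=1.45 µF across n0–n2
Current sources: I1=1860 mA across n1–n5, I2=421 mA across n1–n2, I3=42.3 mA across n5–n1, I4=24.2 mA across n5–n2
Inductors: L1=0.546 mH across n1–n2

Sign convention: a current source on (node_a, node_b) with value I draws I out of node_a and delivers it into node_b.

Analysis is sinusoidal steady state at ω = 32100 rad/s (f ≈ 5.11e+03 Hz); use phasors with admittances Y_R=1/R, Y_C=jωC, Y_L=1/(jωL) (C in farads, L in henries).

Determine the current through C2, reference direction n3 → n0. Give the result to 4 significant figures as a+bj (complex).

0.07754-1.394j A

Apply KCL at each of the 5 non-ground nodes and solve the resulting linear system.
Node n1: branches {C1, I1, I2, R3, L1, I3} → V_1 = -29.76-20.72j
Node n2: branches {C1, I2, L1, C3, I4} → V_2 = 29.96+1.666j
Node n3: branches {R1, R2, C2} → V_3 = -8.370-0.4654j
Node n4: branches {R2, R3, R4} → V_4 = -24.01-16.05j
Node n5: branches {R1, I1, R4, I3, I4} → V_5 = 253.2-3.216j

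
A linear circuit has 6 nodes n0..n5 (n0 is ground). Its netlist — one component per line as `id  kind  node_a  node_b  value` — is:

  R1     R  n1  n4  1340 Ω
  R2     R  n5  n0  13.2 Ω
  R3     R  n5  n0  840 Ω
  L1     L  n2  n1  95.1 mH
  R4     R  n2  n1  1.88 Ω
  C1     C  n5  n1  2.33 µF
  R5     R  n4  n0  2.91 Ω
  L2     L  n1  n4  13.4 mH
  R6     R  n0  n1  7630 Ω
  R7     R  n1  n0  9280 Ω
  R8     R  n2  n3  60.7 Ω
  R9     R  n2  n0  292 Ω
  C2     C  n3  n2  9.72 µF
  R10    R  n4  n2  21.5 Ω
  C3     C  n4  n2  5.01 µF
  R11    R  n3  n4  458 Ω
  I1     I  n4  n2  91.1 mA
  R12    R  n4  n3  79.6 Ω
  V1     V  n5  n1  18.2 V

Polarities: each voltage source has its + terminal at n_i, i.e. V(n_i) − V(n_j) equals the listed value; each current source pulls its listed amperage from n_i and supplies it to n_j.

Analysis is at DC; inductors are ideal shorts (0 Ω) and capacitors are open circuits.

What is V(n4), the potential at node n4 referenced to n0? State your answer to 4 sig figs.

-3.301 V

Element admittances at DC:
  Y(R1) = 0.0007463 S between n1,n4
  Y(R2) = 0.07576 S between n5,n0
  Y(R3) = 0.001190 S between n5,n0
  L1: short n2↔n1 (DC inductor)
  Y(R4) = 0.5319 S between n2,n1
  Y(C1) = 0.000 S between n5,n1
  Y(R5) = 0.3436 S between n4,n0
  L2: short n1↔n4 (DC inductor)
  Y(R6) = 0.0001311 S between n0,n1
  Y(R7) = 0.0001078 S between n1,n0
  Y(R8) = 0.01647 S between n2,n3
  Y(R9) = 0.003425 S between n2,n0
  Y(C2) = 0.000 S between n3,n2
  Y(R10) = 0.04651 S between n4,n2
  Y(C3) = 0.000 S between n4,n2
  Y(R11) = 0.002183 S between n3,n4
  I1: injects 0.0911 A into n2 (from n4)
  Y(R12) = 0.01256 S between n4,n3
  V1: constraint V(n5)−V(n1) = 18.2
Assemble and solve the 8×8 MNA system:
  V(n1)=-3.301  V(n2)=-3.301  V(n3)=-3.301  V(n4)=-3.301  V(n5)=14.90
  i(L1)=0.1024  i(L2)=-1.043  i(V1)=-1.146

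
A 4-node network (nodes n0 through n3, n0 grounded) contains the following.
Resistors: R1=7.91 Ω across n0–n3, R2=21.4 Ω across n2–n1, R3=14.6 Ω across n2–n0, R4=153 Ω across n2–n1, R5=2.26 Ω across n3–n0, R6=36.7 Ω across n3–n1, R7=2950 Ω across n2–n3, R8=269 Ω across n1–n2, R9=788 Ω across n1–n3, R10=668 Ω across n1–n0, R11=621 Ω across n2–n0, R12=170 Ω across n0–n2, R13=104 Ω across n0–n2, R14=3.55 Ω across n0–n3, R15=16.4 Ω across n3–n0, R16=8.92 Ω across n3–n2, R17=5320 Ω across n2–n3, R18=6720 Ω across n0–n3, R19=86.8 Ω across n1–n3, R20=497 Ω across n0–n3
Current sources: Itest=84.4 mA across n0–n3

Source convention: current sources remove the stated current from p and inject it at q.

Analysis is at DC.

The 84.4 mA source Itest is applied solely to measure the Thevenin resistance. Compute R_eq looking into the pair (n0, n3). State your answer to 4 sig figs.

Apply KCL at each of the 3 non-ground nodes and solve the resulting linear system.
Node n1: branches {R2, R4, R6, R8, R9, R10, R19} → V_1 = 0.06630
Node n2: branches {R2, R3, R4, R7, R8, R11, R12, R13, R16, R17} → V_2 = 0.05332
Node n3: branches {R1, R5, R6, R7, R9, R14, R15, R16, R17, R18, R19, R20, Itest} → V_3 = 0.08727

R_eq = 1.034 Ω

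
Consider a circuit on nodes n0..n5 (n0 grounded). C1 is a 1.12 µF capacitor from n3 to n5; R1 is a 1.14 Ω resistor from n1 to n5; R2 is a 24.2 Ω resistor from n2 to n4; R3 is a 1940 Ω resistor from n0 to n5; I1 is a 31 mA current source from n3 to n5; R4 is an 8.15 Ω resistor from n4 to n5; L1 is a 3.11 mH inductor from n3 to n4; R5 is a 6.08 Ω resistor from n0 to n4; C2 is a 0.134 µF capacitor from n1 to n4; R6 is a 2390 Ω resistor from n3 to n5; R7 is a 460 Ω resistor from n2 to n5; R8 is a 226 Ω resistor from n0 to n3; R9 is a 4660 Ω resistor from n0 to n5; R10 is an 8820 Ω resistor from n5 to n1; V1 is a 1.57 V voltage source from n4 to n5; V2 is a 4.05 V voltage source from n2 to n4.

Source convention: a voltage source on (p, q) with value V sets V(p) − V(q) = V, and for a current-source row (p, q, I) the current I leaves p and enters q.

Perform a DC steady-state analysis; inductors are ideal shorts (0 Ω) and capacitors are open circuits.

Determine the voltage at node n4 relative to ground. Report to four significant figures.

0.006757 V

Apply KCL at each of the 5 non-ground nodes and solve the resulting linear system.
Node n1: branches {R1, C2, R10} → V_1 = -1.563
Node n2: branches {R2, R7, V2} → V_2 = 4.057
Node n3: branches {C1, I1, L1, R6, R8} → V_3 = 0.006757
Node n4: branches {R2, R4, L1, R5, C2, V1, V2} → V_4 = 0.006757
Node n5: branches {C1, R1, R3, I1, R4, R6, R7, R9, R10, V1} → V_5 = -1.563
Source currents: i(L1)=-0.03169, i(V1)=-0.2377, i(V2)=-0.1796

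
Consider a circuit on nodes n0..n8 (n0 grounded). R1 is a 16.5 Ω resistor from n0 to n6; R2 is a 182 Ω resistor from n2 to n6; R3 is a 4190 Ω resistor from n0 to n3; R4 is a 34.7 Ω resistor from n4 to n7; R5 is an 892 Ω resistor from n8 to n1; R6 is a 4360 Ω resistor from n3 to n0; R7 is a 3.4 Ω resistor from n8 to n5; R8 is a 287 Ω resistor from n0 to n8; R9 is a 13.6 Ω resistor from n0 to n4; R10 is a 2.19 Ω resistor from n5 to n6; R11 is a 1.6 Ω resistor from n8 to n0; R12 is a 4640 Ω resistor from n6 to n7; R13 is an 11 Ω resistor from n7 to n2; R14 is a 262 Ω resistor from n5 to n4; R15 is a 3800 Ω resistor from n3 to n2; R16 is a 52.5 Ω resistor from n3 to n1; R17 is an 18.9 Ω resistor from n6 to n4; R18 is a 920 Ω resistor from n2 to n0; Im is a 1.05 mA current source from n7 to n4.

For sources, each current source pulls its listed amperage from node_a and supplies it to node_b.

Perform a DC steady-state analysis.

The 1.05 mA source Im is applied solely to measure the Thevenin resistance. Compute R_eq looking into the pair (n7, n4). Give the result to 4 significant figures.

MNA unknowns: 8 node voltages V₁..V_8
R1: Y=0.06061 on G[0,6]
R2: Y=0.005495 on G[2,6]
R3: Y=0.0002387 on G[0,3]
R4: Y=0.02882 on G[4,7]
R5: Y=0.001121 on G[8,1]
R6: Y=0.0002294 on G[3,0]
R7: Y=0.2941 on G[8,5]
R8: Y=0.003484 on G[0,8]
R9: Y=0.07353 on G[0,4]
R10: Y=0.4566 on G[5,6]
R11: Y=0.6250 on G[8,0]
R12: Y=0.0002155 on G[6,7]
R13: Y=0.09091 on G[7,2]
R14: Y=0.003817 on G[5,4]
R15: Y=0.0002632 on G[3,2]
R16: Y=0.01905 on G[3,1]
R17: Y=0.05291 on G[6,4]
R18: Y=0.001087 on G[2,0]
Im: z[7]−=0.00105, z[4]+=0.00105
solve → V1=-0.003752, V2=-0.02670, V3=-0.003968, V4=0.001295, V5=-0.0002119, V6=-0.0003146, V7=-0.02868, V8=-7.202e-05

R_eq = 28.55 Ω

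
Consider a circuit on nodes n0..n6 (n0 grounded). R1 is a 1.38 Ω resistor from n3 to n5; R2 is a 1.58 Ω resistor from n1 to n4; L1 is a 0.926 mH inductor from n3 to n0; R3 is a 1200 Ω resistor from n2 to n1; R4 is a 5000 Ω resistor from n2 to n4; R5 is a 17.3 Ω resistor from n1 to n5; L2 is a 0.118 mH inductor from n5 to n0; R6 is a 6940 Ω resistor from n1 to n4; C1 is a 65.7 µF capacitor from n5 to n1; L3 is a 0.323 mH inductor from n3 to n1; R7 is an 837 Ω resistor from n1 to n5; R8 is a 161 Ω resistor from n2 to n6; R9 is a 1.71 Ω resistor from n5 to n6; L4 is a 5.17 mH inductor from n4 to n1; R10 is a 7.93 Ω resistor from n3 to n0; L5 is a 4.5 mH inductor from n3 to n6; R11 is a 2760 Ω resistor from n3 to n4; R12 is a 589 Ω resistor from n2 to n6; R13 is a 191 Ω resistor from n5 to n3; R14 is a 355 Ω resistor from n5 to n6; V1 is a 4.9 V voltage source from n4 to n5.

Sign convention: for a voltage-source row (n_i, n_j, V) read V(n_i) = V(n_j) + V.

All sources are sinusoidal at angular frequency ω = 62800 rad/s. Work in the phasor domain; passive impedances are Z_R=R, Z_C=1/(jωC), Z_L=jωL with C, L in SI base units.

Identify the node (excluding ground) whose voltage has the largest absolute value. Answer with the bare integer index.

4

Element admittances at ω=62800 rad/s:
  Y(R1) = 0.7246+0.000j S between n3,n5
  Y(R2) = 0.6329+0.000j S between n1,n4
  Y(L1) = 0.000-0.01720j S between n3,n0
  Y(R3) = 0.0008333+0.000j S between n2,n1
  Y(R4) = 0.0002000+0.000j S between n2,n4
  Y(R5) = 0.05780+0.000j S between n1,n5
  Y(L2) = 0.000-0.1349j S between n5,n0
  Y(R6) = 0.0001441+0.000j S between n1,n4
  Y(C1) = 0.000+4.126j S between n5,n1
  Y(L3) = 0.000-0.04930j S between n3,n1
  Y(R7) = 0.001195+0.000j S between n1,n5
  Y(R8) = 0.006211+0.000j S between n2,n6
  Y(R9) = 0.5848+0.000j S between n5,n6
  Y(L4) = 0.000-0.003080j S between n4,n1
  Y(R10) = 0.1261+0.000j S between n3,n0
  Y(L5) = 0.000-0.003539j S between n3,n6
  Y(R11) = 0.0003623+0.000j S between n3,n4
  Y(R12) = 0.001698+0.000j S between n2,n6
  Y(R13) = 0.005236+0.000j S between n5,n3
  Y(R14) = 0.002817+0.000j S between n5,n6
  V1: constraint V(n4)−V(n5) = 4.9
Assemble and solve the 7×7 MNA system:
  V(n1)=0.1366-0.7156j  V(n2)=0.1362-0.04472j  V(n3)=-0.02811+0.01098j  V(n4)=4.914+0.02487j  V(n5)=0.01385+0.02487j  V(n6)=0.01539+0.02421j
  i(V1)=-3.029-0.4541j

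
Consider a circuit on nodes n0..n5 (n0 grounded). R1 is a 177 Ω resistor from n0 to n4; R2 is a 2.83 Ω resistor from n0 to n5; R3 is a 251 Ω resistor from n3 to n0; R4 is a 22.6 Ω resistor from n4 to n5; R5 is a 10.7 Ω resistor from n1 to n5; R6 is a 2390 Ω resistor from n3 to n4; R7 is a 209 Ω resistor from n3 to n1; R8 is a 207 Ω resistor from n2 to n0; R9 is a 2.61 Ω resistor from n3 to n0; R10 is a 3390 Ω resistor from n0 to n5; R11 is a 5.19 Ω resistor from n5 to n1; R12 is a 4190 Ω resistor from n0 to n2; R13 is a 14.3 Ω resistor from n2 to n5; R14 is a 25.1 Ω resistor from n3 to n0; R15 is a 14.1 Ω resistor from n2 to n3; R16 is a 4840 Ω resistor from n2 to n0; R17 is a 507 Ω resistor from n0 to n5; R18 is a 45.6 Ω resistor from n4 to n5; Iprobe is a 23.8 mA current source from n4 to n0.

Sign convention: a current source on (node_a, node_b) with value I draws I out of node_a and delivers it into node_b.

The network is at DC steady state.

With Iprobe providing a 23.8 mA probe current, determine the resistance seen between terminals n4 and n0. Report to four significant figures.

R_eq = 15.95 Ω

MNA unknowns: 5 node voltages V₁..V_5
R1: Y=0.005650 on G[0,4]
R2: Y=0.3534 on G[0,5]
R3: Y=0.003984 on G[3,0]
R4: Y=0.04425 on G[4,5]
R5: Y=0.09346 on G[1,5]
R6: Y=0.0004184 on G[3,4]
R7: Y=0.004785 on G[3,1]
R8: Y=0.004831 on G[2,0]
R9: Y=0.3831 on G[3,0]
R10: Y=0.0002950 on G[0,5]
R11: Y=0.1927 on G[5,1]
R12: Y=0.0002387 on G[0,2]
R13: Y=0.06993 on G[2,5]
R14: Y=0.03984 on G[3,0]
R15: Y=0.07092 on G[2,3]
R16: Y=0.0002066 on G[2,0]
R17: Y=0.001972 on G[0,5]
R18: Y=0.02193 on G[4,5]
Iprobe: z[4]−=0.0238, z[0]+=0.0238
solve → V1=-0.05383, V2=-0.02851, V3=-0.004846, V4=-0.3795, V5=-0.05465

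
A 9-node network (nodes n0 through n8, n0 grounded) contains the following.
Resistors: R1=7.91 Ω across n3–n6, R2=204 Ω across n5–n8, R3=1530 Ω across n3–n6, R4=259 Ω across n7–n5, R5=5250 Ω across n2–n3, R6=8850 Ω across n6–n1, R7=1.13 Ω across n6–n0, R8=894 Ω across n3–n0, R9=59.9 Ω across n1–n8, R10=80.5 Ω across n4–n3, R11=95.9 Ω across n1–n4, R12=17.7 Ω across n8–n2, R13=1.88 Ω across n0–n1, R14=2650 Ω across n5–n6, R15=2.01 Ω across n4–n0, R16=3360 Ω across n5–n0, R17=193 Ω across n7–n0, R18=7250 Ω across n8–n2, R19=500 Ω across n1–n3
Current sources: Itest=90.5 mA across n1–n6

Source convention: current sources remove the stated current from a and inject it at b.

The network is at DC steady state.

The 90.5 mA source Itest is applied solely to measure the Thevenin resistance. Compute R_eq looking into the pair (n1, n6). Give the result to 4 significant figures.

Element admittances at DC:
  Y(R1) = 0.1264 S between n3,n6
  Y(R2) = 0.004902 S between n5,n8
  Y(R3) = 0.0006536 S between n3,n6
  Y(R4) = 0.003861 S between n7,n5
  Y(R5) = 0.0001905 S between n2,n3
  Y(R6) = 0.0001130 S between n6,n1
  Y(R7) = 0.8850 S between n6,n0
  Y(R8) = 0.001119 S between n3,n0
  Y(R9) = 0.01669 S between n1,n8
  Y(R10) = 0.01242 S between n4,n3
  Y(R11) = 0.01043 S between n1,n4
  Y(R12) = 0.05650 S between n8,n2
  Y(R13) = 0.5319 S between n0,n1
  Y(R14) = 0.0003774 S between n5,n6
  Y(R15) = 0.4975 S between n4,n0
  Y(R16) = 0.0002976 S between n5,n0
  Y(R17) = 0.005181 S between n7,n0
  Y(R18) = 0.0001379 S between n8,n2
  Y(R19) = 0.002000 S between n1,n3
  Itest: injects 0.0905 A into n6 (from n1)
Assemble and solve the 8×8 MNA system:
  V(n1)=-0.1653  V(n2)=-0.1446  V(n3)=0.08654  V(n4)=-0.001246  V(n5)=-0.08665  V(n6)=0.1002  V(n7)=-0.03700  V(n8)=-0.1454

R_eq = 2.934 Ω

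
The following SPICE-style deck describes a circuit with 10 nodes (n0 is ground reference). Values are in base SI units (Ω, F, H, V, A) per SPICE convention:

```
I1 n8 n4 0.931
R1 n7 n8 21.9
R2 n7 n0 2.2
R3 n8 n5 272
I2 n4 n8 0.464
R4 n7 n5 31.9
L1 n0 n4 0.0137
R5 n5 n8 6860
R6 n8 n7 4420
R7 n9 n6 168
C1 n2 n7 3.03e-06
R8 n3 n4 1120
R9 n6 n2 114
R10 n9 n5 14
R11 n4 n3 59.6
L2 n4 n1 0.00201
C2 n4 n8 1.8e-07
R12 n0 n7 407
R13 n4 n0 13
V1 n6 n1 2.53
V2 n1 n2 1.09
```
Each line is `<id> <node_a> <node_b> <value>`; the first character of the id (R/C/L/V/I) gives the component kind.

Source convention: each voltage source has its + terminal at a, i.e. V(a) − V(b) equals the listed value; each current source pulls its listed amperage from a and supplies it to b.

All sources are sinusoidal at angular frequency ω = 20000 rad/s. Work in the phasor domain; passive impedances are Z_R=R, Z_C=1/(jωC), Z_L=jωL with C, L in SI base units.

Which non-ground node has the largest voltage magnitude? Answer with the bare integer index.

8

Element admittances at ω=20000 rad/s:
  I1: injects 0.931 A into n4 (from n8)
  Y(R1) = 0.04566+0.000j S between n7,n8
  Y(R2) = 0.4545+0.000j S between n7,n0
  Y(R3) = 0.003676+0.000j S between n8,n5
  I2: injects 0.464 A into n8 (from n4)
  Y(R4) = 0.03135+0.000j S between n7,n5
  Y(L1) = 0.000-0.003650j S between n0,n4
  Y(R5) = 0.0001458+0.000j S between n5,n8
  Y(R6) = 0.0002262+0.000j S between n8,n7
  Y(R7) = 0.005952+0.000j S between n9,n6
  Y(C1) = 0.000+0.06060j S between n2,n7
  Y(R8) = 0.0008929+0.000j S between n3,n4
  Y(R9) = 0.008772+0.000j S between n6,n2
  Y(R10) = 0.07143+0.000j S between n9,n5
  Y(R11) = 0.01678+0.000j S between n4,n3
  Y(L2) = 0.000-0.02488j S between n4,n1
  Y(C2) = 0.000+0.003600j S between n4,n8
  Y(R12) = 0.002457+0.000j S between n0,n7
  Y(R13) = 0.07692+0.000j S between n4,n0
  V1: constraint V(n6)−V(n1) = 2.53
  V2: constraint V(n1)−V(n2) = 1.09
Assemble and solve the 11×11 MNA system:
  V(n1)=-2.750-1.656j  V(n2)=-3.840-1.656j  V(n3)=4.857+1.977j  V(n4)=4.857+1.977j  V(n5)=-1.647-0.3750j  V(n6)=-0.2197-1.656j  V(n7)=-0.8333-0.2941j  V(n8)=-10.38+0.8028j  V(n9)=-1.537-0.4736j
  i(V1)=-0.03960+0.007039j  i(V2)=0.05079-0.1822j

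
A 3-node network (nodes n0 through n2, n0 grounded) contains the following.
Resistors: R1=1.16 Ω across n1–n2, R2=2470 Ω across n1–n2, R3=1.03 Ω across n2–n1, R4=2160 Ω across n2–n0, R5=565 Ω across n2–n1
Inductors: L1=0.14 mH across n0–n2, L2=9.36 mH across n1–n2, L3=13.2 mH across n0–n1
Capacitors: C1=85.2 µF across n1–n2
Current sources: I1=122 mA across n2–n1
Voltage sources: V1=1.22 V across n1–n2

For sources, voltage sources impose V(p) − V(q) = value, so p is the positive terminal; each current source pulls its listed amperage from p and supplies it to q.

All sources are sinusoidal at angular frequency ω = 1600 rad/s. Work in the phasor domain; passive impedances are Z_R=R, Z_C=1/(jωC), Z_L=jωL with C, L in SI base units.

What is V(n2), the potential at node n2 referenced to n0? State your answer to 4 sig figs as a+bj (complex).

Element admittances at ω=1600 rad/s:
  Y(R1) = 0.8621+0.000j S between n1,n2
  Y(L1) = 0.000-4.464j S between n0,n2
  Y(R2) = 0.0004049+0.000j S between n1,n2
  Y(R3) = 0.9709+0.000j S between n2,n1
  Y(L2) = 0.000-0.06677j S between n1,n2
  Y(R4) = 0.0004630+0.000j S between n2,n0
  Y(L3) = 0.000-0.04735j S between n0,n1
  Y(C1) = 0.000+0.1363j S between n1,n2
  I1: injects 0.122 A into n1 (from n2)
  Y(R5) = 0.001770+0.000j S between n2,n1
  V1: constraint V(n1)−V(n2) = 1.22
Assemble and solve the 3×3 MNA system:
  V(n1)=1.207+1.314e-06j  V(n2)=-0.01280+1.314e-06j
  i(V1)=-2.117-0.02769j

-0.01280+1.314e-06j V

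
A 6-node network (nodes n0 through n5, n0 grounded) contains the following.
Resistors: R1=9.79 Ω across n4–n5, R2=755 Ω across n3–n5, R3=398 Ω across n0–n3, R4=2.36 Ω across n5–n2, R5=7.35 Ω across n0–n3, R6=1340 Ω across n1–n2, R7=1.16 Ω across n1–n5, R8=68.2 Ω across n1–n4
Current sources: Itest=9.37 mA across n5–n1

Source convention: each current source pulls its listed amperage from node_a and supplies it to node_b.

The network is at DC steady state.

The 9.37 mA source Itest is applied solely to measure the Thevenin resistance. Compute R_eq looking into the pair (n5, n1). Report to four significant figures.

R_eq = 1.142 Ω

Apply KCL at each of the 5 non-ground nodes and solve the resulting linear system.
Node n1: branches {R6, R7, R8, Itest} → V_1 = 0.01070
Node n2: branches {R4, R6} → V_2 = 1.881e-05
Node n3: branches {R2, R3, R5} → V_3 = 0.000
Node n4: branches {R1, R8} → V_4 = 0.001343
Node n5: branches {R1, R2, R4, R7, Itest} → V_5 = 0.000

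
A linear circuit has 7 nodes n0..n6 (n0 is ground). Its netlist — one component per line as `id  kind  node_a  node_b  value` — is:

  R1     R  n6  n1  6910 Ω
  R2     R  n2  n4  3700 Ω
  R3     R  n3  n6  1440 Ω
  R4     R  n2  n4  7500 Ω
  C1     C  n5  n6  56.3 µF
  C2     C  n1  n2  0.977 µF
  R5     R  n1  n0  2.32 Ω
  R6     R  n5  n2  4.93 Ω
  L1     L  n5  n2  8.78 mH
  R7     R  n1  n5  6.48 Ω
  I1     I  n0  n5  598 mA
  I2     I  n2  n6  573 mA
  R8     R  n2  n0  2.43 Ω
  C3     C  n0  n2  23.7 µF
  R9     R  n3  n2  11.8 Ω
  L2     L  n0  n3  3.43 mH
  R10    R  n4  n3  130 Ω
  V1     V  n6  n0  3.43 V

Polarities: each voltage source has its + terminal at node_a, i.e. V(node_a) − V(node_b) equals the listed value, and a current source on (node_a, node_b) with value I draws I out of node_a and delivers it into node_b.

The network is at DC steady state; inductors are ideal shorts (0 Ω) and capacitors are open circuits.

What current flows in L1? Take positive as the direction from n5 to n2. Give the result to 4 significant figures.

Apply KCL at each of the 6 non-ground nodes and solve the resulting linear system.
Node n1: branches {R1, C2, R5, R7} → V_1 = 0.01170
Node n2: branches {R2, R4, C2, R6, L1, I2, R8, C3, R9} → V_2 = 0.04118
Node n3: branches {R3, R9, L2, R10} → V_3 = 0.000
Node n4: branches {R2, R4, R10} → V_4 = 0.002053
Node n5: branches {C1, R6, L1, R7, I1} → V_5 = 0.04118
Node n6: branches {R1, R3, C1, I2, V1} → V_6 = 3.430
Source currents: i(L1)=0.5935, i(L2)=-0.005887, i(V1)=0.5701

0.5935 A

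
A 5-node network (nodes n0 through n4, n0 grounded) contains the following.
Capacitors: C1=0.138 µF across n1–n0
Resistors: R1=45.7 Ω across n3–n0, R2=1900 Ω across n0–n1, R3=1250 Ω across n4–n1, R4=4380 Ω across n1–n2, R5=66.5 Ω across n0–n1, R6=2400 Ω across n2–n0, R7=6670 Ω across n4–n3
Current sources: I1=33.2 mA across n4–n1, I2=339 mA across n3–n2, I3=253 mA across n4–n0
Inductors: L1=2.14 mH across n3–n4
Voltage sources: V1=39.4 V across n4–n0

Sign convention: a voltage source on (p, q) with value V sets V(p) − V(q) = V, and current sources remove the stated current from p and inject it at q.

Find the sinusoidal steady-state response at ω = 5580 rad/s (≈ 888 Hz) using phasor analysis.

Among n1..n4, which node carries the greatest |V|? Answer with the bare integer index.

Apply KCL at each of the 4 non-ground nodes and solve the resulting linear system.
Node n1: branches {C1, I1, R2, R3, R4, R5} → V_1 = 11.16-0.5206j
Node n2: branches {I2, R4, R6} → V_2 = 529.6-0.1843j
Node n3: branches {R1, I2, L1, R7} → V_3 = 35.87-13.41j
Node n4: branches {I1, L1, R3, I3, R7, V1} → V_4 = 39.40+0.000j
Source currents: i(V1)=-1.433+0.2931j

2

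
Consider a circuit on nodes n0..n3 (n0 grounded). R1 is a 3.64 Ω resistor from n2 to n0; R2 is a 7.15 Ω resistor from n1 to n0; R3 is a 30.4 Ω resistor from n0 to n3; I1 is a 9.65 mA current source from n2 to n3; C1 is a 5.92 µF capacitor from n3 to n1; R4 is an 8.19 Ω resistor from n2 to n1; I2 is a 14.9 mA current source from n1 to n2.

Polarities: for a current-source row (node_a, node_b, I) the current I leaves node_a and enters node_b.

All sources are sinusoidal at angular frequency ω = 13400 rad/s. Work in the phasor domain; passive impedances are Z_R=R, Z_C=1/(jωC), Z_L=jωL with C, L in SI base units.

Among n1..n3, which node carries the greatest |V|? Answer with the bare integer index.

3

Element admittances at ω=13400 rad/s:
  Y(R1) = 0.2747+0.000j S between n2,n0
  Y(R2) = 0.1399+0.000j S between n1,n0
  Y(R3) = 0.03289+0.000j S between n0,n3
  I1: injects 0.00965 A into n3 (from n2)
  Y(C1) = 0.000+0.07933j S between n3,n1
  Y(R4) = 0.1221+0.000j S between n2,n1
  I2: injects 0.0149 A into n2 (from n1)
Assemble and solve the 3×3 MNA system:
  V(n1)=-0.01934+0.01442j  V(n2)=0.007279+0.004436j  V(n3)=0.02144-0.09834j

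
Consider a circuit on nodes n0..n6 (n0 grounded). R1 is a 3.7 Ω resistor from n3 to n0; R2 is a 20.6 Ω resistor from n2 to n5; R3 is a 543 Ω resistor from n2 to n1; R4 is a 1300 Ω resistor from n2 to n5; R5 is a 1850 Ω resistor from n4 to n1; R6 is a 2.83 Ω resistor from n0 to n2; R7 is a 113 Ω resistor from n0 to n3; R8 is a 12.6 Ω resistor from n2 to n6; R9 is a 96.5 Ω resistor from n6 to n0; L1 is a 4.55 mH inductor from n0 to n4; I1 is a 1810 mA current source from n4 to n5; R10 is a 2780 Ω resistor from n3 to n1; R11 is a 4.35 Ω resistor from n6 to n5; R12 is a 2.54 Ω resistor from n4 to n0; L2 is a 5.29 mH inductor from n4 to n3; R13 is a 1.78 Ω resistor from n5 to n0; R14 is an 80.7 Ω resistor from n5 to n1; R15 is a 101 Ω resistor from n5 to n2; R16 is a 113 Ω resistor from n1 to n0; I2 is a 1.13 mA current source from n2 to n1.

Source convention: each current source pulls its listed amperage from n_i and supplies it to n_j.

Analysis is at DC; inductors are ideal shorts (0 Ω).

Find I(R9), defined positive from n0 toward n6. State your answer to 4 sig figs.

Apply KCL at each of the 6 non-ground nodes and solve the resulting linear system.
Node n1: branches {R3, R5, R10, R14, R16, I2} → V_1 = 1.511
Node n2: branches {R2, R3, R4, R6, R8, R15, I2} → V_2 = 0.6738
Node n3: branches {R1, R7, R10, L2} → V_3 = 0.000
Node n4: branches {R5, L1, I1, R12, L2} → V_4 = 0.000
Node n5: branches {R2, R4, I1, R11, R13, R14, R15} → V_5 = 2.732
Node n6: branches {R8, R9, R11} → V_6 = 2.133
Source currents: i(L1)=1.809, i(L2)=-0.0005434

-0.02210 A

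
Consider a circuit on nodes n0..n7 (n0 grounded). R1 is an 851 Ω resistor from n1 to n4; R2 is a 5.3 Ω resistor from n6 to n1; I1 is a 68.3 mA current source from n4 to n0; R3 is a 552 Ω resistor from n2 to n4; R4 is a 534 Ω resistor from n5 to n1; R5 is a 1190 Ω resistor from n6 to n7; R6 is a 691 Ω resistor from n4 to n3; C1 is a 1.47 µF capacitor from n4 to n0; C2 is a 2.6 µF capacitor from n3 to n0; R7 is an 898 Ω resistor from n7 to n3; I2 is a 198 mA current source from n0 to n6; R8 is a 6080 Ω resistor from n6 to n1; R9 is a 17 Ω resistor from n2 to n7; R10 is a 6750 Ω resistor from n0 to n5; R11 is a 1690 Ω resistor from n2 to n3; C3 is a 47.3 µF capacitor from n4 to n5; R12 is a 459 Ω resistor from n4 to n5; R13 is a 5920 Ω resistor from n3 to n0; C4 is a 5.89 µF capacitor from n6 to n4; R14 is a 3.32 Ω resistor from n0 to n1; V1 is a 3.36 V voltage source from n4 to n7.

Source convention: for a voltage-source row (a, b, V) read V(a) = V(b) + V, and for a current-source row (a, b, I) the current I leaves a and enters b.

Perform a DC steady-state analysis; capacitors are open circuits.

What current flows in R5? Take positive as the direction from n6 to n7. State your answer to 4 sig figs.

0.02043 A

MNA unknowns: 7 node voltages V₁..V_7 plus 1 source current (V1)
R1: Y=0.001175 on G[1,4]
R2: Y=0.1887 on G[6,1]
I1: z[4]−=0.0683, z[0]+=0.0683
R3: Y=0.001812 on G[2,4]
R4: Y=0.001873 on G[5,1]
R5: Y=0.0008403 on G[6,7]
R6: Y=0.001447 on G[4,3]
C1: Y=0.000 on G[4,0]
C2: Y=0.000 on G[3,0]
R7: Y=0.001114 on G[7,3]
I2: z[0]−=0.198, z[6]+=0.198
R8: Y=0.0001645 on G[6,1]
R9: Y=0.05882 on G[2,7]
R10: Y=0.0001481 on G[0,5]
R11: Y=0.0005917 on G[2,3]
C3: Y=0.000 on G[4,5]
R12: Y=0.002179 on G[4,5]
R13: Y=0.0001689 on G[3,0]
C4: Y=0.000 on G[6,4]
R14: Y=0.3012 on G[0,1]
V1: row V4−V7=3.36, i_V1 at 4,7
solve → V1=0.4469, V2=-22.79, V3=-20.27, V4=-19.56, V5=-9.948, V6=1.387, V7=-22.92
aux → i_V1=-0.03073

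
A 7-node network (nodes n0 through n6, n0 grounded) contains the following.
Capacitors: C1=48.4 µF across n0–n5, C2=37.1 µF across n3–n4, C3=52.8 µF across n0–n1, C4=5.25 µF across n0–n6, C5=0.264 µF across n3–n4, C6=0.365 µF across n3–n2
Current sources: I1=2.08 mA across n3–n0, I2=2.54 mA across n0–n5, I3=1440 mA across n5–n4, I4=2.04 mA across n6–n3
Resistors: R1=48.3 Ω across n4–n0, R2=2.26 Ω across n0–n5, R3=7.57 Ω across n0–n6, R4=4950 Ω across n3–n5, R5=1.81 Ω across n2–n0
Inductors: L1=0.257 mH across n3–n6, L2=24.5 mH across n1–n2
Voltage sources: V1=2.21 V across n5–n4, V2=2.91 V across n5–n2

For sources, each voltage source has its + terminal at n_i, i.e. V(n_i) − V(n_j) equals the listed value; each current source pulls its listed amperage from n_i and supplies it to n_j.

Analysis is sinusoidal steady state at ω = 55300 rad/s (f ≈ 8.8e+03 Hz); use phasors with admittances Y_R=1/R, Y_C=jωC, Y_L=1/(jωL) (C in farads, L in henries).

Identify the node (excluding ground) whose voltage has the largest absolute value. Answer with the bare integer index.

2

Apply KCL at each of the 6 non-ground nodes and solve the resulting linear system.
Node n1: branches {C3, L2} → V_1 = 0.0006965+0.0001488j
Node n2: branches {C6, L2, R5, V2} → V_2 = -2.755-0.5884j
Node n3: branches {I1, C2, L1, C5, C6, I4, R4} → V_3 = -2.148-0.6251j
Node n4: branches {R1, C2, C5, I3, V1} → V_4 = -2.055-0.5884j
Node n5: branches {C1, I2, R2, I3, R4, V1, V2} → V_5 = 0.1552-0.5884j
Node n6: branches {C4, L1, R3, I4} → V_6 = 0.4126+0.4570j
Source currents: i(V1)=-1.558+0.1802j, i(V2)=-1.523-0.3353j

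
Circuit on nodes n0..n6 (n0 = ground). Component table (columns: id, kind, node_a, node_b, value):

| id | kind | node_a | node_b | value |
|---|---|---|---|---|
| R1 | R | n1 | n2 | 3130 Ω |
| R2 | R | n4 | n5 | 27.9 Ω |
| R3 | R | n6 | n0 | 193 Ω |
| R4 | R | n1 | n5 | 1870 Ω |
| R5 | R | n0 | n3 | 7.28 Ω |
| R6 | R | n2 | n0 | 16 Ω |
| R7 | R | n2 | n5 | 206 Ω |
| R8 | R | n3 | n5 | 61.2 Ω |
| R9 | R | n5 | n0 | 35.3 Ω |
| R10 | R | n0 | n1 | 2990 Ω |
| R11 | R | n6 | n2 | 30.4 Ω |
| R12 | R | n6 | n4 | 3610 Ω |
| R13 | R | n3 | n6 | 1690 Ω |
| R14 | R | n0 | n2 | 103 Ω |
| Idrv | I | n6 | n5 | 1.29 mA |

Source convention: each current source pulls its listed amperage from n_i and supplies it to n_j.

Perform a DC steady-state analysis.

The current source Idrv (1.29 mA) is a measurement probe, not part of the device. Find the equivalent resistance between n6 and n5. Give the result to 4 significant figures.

R_eq = 52.63 Ω

MNA unknowns: 6 node voltages V₁..V_6
R1: Y=0.0003195 on G[1,2]
R2: Y=0.03584 on G[4,5]
R3: Y=0.005181 on G[6,0]
R4: Y=0.0005348 on G[1,5]
R5: Y=0.1374 on G[0,3]
R6: Y=0.06250 on G[2,0]
R7: Y=0.004854 on G[2,5]
R8: Y=0.01634 on G[3,5]
R9: Y=0.02833 on G[5,0]
R10: Y=0.0003344 on G[0,1]
R11: Y=0.03289 on G[6,2]
R12: Y=0.0002770 on G[6,4]
R13: Y=0.0005917 on G[3,6]
R14: Y=0.009709 on G[0,2]
Idrv: z[6]−=0.00129, z[5]+=0.00129
solve → V1=0.008206, V2=-0.01161, V3=0.002502, V4=0.02466, V5=0.02518, V6=-0.04272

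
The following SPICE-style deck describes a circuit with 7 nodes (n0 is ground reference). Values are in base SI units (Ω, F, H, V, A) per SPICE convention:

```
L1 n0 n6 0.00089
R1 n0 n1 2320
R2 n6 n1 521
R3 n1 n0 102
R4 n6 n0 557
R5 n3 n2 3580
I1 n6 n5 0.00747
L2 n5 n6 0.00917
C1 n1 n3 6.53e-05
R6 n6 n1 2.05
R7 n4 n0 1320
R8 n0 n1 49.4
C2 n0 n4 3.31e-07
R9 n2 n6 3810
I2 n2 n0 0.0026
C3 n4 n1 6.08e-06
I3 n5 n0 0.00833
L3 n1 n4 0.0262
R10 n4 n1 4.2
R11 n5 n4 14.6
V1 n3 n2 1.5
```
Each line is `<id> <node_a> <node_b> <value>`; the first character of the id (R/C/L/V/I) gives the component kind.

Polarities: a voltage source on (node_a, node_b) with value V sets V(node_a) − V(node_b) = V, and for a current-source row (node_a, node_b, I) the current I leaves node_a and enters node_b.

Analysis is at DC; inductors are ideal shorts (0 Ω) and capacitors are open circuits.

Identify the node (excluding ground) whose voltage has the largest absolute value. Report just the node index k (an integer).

2

Apply KCL at each of the 6 non-ground nodes and solve the resulting linear system.
Node n1: branches {R1, R2, R3, C1, R6, R8, C3, L3, R10} → V_1 = 0.000
Node n2: branches {R5, R9, I2, V1} → V_2 = -9.906
Node n3: branches {R5, C1, V1} → V_3 = -8.406
Node n4: branches {R7, C2, C3, L3, R10, R11} → V_4 = 0.000
Node n5: branches {I1, L2, I3, R11} → V_5 = 0.000
Node n6: branches {L1, R2, R4, I1, L2, R6, R9} → V_6 = 0.000
Source currents: i(L1)=0.01093, i(L2)=-0.0008600, i(L3)=0.000, i(V1)=-0.0004190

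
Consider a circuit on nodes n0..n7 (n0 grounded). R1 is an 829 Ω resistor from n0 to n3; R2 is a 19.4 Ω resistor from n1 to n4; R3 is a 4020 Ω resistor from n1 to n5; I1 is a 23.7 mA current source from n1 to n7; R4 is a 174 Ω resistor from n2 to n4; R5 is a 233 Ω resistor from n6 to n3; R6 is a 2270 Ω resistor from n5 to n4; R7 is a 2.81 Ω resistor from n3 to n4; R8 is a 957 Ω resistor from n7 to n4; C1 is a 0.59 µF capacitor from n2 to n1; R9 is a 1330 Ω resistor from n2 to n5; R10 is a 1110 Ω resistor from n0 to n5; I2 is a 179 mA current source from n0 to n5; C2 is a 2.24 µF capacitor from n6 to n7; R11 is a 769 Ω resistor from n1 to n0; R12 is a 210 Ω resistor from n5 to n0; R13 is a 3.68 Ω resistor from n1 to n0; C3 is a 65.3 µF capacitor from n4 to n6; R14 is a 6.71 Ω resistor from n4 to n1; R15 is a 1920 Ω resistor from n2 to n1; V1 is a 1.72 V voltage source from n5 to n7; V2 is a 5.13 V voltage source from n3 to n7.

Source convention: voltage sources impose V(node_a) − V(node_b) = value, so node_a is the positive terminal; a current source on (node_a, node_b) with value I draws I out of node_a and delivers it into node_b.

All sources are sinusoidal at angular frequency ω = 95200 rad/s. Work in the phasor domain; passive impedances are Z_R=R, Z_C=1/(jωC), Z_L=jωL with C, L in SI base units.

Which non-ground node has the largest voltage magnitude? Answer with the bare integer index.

3

Apply KCL at each of the 7 non-ground nodes and solve the resulting linear system.
Node n1: branches {R2, R3, I1, C1, R11, R13, R14, R15} → V_1 = 0.6436-0.04565j
Node n2: branches {R4, C1, R9, R15} → V_2 = 0.6718-0.1312j
Node n3: branches {R1, R5, R7, V2} → V_3 = 3.288+1.814j
Node n4: branches {R2, R4, R6, R7, R8, C3, R14} → V_4 = 1.615-0.1178j
Node n5: branches {R3, R6, R9, R10, I2, R12, V1} → V_5 = -0.1218+1.814j
Node n6: branches {R5, C2, C3} → V_6 = 1.501-0.05488j
Node n7: branches {I1, R8, C2, V1, V2} → V_7 = -1.842+1.814j
Source currents: i(V1)=0.1812-0.01305j, i(V2)=-0.6072-0.6978j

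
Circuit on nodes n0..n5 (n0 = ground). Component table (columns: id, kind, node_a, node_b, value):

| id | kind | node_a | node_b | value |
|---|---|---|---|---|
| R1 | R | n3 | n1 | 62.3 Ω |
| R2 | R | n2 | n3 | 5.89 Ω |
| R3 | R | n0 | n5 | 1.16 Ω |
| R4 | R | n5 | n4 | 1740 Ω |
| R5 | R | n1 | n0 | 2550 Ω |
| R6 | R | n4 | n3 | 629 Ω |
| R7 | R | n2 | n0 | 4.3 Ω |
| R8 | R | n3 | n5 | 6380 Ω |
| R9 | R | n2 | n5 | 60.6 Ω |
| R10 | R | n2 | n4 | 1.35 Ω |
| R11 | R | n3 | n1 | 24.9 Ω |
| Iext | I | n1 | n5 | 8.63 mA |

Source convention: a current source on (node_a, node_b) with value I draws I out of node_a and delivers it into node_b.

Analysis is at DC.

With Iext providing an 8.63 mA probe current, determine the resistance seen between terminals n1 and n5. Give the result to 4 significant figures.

MNA unknowns: 5 node voltages V₁..V_5
R1: Y=0.01605 on G[3,1]
R2: Y=0.1698 on G[2,3]
R3: Y=0.8621 on G[0,5]
R4: Y=0.0005747 on G[5,4]
R5: Y=0.0003922 on G[1,0]
R6: Y=0.001590 on G[4,3]
R7: Y=0.2326 on G[2,0]
R8: Y=0.0001567 on G[3,5]
R9: Y=0.01650 on G[2,5]
R10: Y=0.7407 on G[2,4]
R11: Y=0.04016 on G[3,1]
Iext: z[1]−=0.00863, z[5]+=0.00863
solve → V1=-0.2351, V2=-0.03352, V3=-0.08325, V4=-0.03359, V5=0.009149

R_eq = 28.31 Ω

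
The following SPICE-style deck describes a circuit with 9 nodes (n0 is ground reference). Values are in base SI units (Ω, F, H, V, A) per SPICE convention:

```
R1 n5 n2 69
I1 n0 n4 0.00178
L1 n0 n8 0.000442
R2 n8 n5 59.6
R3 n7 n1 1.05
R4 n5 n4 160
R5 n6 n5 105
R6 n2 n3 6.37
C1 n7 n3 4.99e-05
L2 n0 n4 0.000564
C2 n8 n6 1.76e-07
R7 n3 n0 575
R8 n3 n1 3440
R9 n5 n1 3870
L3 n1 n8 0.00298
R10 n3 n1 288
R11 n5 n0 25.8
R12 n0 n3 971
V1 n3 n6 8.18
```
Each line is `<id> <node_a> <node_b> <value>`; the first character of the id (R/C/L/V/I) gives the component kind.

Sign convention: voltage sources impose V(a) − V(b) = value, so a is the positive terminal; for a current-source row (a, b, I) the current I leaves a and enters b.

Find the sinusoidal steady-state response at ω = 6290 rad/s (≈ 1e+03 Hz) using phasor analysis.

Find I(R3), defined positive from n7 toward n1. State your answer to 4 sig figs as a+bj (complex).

0.05335-0.007903j A

MNA unknowns: 8 node voltages V₁..V_8 plus 1 source current (V1)
R1: Y=0.01449+0.000j on G[5,2]
I1: z[0]−=0.00178, z[4]+=0.00178
L1: Y=0.000-0.3597j on G[0,8]
R2: Y=0.01678+0.000j on G[8,5]
R3: Y=0.9524+0.000j on G[7,1]
R4: Y=0.006250+0.000j on G[5,4]
R5: Y=0.009524+0.000j on G[6,5]
R6: Y=0.1570+0.000j on G[2,3]
C1: Y=0.000+0.3139j on G[7,3]
L2: Y=0.000-0.2819j on G[0,4]
C2: Y=0.000+0.001107j on G[8,6]
R7: Y=0.001739+0.000j on G[3,0]
R8: Y=0.0002907+0.000j on G[3,1]
R9: Y=0.0002584+0.000j on G[5,1]
L3: Y=0.000-0.05335j on G[1,8]
R10: Y=0.003472+0.000j on G[3,1]
R11: Y=0.03876+0.000j on G[5,0]
R12: Y=0.001030+0.000j on G[0,3]
V1: row V3−V6=8.18, i_V1 at 3,6
solve → V1=0.2060+1.101j, V2=0.1453+0.8677j, V3=0.2368+0.9228j, V4=-0.006280-0.01231j, V5=-0.8463+0.2709j, V6=-7.943+0.9228j, V7=0.2620+1.093j, V8=0.04122+0.1040j
aux → i_V1=-0.06850-0.002630j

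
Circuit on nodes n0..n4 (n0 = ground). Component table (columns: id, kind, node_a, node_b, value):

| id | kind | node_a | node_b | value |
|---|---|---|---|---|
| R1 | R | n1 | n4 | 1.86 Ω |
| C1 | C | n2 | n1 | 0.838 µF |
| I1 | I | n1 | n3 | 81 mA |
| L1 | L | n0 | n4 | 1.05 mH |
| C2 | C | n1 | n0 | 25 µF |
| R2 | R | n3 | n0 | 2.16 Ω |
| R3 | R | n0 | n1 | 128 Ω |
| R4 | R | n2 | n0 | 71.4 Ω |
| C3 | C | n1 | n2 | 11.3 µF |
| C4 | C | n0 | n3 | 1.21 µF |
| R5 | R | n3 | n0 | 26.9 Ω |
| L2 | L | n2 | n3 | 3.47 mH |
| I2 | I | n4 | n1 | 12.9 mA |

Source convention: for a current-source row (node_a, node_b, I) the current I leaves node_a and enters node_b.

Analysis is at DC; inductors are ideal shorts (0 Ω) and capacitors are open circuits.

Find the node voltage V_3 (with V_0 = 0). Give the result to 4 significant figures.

MNA unknowns: 4 node voltages V₁..V_4 plus 2 source currents (L1, L2)
R1: Y=0.5376 on G[1,4]
C1: Y=0.000 on G[2,1]
I1: z[1]−=0.081, z[3]+=0.081
L1: row V0−V4=0, i_L1 at 0,4
C2: Y=0.000 on G[1,0]
R2: Y=0.4630 on G[3,0]
R3: Y=0.007812 on G[0,1]
R4: Y=0.01401 on G[2,0]
C3: Y=0.000 on G[1,2]
C4: Y=0.000 on G[0,3]
R5: Y=0.03717 on G[3,0]
L2: row V2−V3=0, i_L2 at 2,3
I2: z[4]−=0.0129, z[1]+=0.0129
solve → V1=-0.1249, V2=0.1575, V3=0.1575, V4=0.000
aux → i_L1=0.08002, i_L2=-0.002206

0.1575 V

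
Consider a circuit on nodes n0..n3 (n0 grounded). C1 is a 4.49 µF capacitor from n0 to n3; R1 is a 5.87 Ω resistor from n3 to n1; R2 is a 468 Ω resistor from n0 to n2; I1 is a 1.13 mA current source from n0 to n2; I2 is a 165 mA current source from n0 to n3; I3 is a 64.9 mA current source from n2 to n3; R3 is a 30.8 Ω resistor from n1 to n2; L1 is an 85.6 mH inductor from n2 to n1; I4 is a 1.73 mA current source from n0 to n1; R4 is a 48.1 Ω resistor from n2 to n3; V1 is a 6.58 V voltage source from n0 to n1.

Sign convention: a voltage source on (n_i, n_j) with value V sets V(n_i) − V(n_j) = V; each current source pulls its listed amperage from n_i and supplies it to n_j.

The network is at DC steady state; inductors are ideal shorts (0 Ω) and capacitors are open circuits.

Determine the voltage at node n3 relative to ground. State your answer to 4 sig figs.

MNA unknowns: 3 node voltages V₁..V_3 plus 2 source currents (L1, V1)
C1: Y=0.000 on G[0,3]
R1: Y=0.1704 on G[3,1]
R2: Y=0.002137 on G[0,2]
I1: z[0]−=0.00113, z[2]+=0.00113
I2: z[0]−=0.165, z[3]+=0.165
I3: z[2]−=0.0649, z[3]+=0.0649
R3: Y=0.03247 on G[1,2]
L1: row V2−V1=0, i_L1 at 2,1
I4: z[0]−=0.00173, z[1]+=0.00173
R4: Y=0.02079 on G[2,3]
V1: row V0−V1=6.58, i_V1 at 0,1
solve → V1=-6.580, V2=-6.580, V3=-5.377
aux → i_L1=-0.02471, i_V1=-0.1819

-5.377 V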